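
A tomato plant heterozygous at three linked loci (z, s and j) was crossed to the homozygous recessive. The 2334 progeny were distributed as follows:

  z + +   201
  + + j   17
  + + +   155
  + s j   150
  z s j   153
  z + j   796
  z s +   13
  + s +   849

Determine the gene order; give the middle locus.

The two most frequent reciprocal classes, + s + and z + j, are the parental types, so the F1 was + s + / z + j.
The two rarest classes, z s + and + + j, are the double crossovers. Comparing them with the parentals, only the z allele has switched, so z is the middle locus and the order is j – z – s.

z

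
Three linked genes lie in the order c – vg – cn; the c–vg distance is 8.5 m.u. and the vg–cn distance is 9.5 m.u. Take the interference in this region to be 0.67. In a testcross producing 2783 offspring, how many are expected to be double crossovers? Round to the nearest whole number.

Map distances give recombination frequencies of 0.085 and 0.095 for the two intervals.
With interference 0.67 (so coincidence = 0.33), expected double-crossover frequency = 0.085 × 0.095 × 0.33 = 0.00266.
Expected number = 0.00266 × 2783 = 7.42 ≈ 7.

7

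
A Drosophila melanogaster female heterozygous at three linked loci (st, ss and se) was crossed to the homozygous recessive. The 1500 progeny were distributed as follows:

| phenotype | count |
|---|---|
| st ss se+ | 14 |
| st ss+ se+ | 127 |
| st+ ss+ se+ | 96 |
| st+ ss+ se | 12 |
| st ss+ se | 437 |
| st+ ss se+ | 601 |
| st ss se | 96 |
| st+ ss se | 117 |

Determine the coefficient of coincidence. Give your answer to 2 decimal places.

0.66

The two most frequent reciprocal classes, st ss+ se and st+ ss se+, are the parental types, so the F1 was st ss+ se / st+ ss se+.
The two rarest classes, st+ ss+ se and st ss se+, are the double crossovers. Comparing them with the parentals, only the st allele has switched, so st is the middle locus and the order is ss – st – se.
ss–st: (192 + 26)/1500 = 0.1453; st–se: (244 + 26)/1500 = 0.1800.
Expected DCO frequency = 0.1453 × 0.1800 ≈ 0.02615; observed = 26/1500 ≈ 0.01733.
Coefficient of coincidence = 0.01733/0.02615 ≈ 0.66.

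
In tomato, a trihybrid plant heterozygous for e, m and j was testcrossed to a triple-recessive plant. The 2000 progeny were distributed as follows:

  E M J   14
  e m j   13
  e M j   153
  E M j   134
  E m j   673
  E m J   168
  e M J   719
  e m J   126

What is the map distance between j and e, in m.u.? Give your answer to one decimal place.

The two most frequent reciprocal classes, E m j and e M J, are the parental types, so the F1 was E m j / e M J.
The two rarest classes, e m j and E M J, are the double crossovers. Comparing them with the parentals, only the e allele has switched, so e is the middle locus and the order is j – e – m.
Crossovers in the j–e interval produce the single-crossover classes E m J and e M j (168 + 153 = 321) plus the double crossovers (27).
RF(j–e) = (321 + 27) / 2000 = 348/2000 = 0.1740 → 17.4 m.u.

17.4 m.u.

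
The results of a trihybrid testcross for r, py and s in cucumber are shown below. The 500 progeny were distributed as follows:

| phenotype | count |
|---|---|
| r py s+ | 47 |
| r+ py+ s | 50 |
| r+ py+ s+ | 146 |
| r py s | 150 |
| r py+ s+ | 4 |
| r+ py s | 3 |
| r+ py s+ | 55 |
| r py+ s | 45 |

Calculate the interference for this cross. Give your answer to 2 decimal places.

0.69

The two most frequent reciprocal classes, r+ py+ s+ and r py s, are the parental types, so the F1 was r+ py+ s+ / r py s.
The two rarest classes, r py+ s+ and r+ py s, are the double crossovers. Comparing them with the parentals, only the r allele has switched, so r is the middle locus and the order is s – r – py.
s–r: (97 + 7)/500 = 0.2080; r–py: (100 + 7)/500 = 0.2140.
Expected DCO frequency = 0.2080 × 0.2140 ≈ 0.04451; observed = 7/500 ≈ 0.01400.
Coefficient of coincidence = 0.01400/0.04451 ≈ 0.31; interference = 1 − 0.31 = 0.69.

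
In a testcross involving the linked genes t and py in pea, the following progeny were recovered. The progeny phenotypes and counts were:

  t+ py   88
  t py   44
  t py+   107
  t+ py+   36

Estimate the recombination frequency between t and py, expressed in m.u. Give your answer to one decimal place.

29.1 m.u.

The two most frequent classes, t+ py (88) and t py+ (107), are the parental types, so the F1 was t+ py / t py+.
The recombinant classes are t+ py+ and t py: 36 + 44 = 80.
Recombination frequency = 80/275 = 0.2909 ≈ 29.1%, i.e. 29.1 m.u.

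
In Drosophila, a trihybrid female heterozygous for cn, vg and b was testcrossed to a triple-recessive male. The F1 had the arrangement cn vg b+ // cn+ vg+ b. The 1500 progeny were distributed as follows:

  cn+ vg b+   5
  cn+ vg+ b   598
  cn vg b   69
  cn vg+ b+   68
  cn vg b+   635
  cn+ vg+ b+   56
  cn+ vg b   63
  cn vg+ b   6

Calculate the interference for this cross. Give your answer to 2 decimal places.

The two rarest classes, cn+ vg b+ and cn vg+ b, are the double crossovers. Comparing them with the parentals, only the cn allele has switched, so cn is the middle locus and the order is b – cn – vg.
b–cn: (125 + 11)/1500 = 0.0907; cn–vg: (131 + 11)/1500 = 0.0947.
Expected DCO frequency = 0.0907 × 0.0947 ≈ 0.00859; observed = 11/1500 ≈ 0.00733.
Coefficient of coincidence = 0.00733/0.00859 ≈ 0.85; interference = 1 − 0.85 = 0.15.

0.15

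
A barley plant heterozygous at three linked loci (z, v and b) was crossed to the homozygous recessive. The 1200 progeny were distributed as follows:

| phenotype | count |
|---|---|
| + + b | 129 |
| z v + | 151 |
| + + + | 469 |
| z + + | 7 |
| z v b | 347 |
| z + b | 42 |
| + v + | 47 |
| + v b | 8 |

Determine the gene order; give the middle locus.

z

The two most frequent reciprocal classes, + + + and z v b, are the parental types, so the F1 was + + + / z v b.
The two rarest classes, z + + and + v b, are the double crossovers. Comparing them with the parentals, only the z allele has switched, so z is the middle locus and the order is v – z – b.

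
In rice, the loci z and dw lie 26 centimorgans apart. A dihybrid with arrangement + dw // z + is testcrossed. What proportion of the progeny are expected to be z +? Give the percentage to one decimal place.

37.0%

A map distance of 26 centimorgans corresponds to a recombination frequency of 0.260.
The F1 is + dw / z +, so z + is a parental gamete class with expected frequency (1 − r)/2 = 0.740/2 = 0.3700.
That is 0.3700 = 37.0% of the progeny.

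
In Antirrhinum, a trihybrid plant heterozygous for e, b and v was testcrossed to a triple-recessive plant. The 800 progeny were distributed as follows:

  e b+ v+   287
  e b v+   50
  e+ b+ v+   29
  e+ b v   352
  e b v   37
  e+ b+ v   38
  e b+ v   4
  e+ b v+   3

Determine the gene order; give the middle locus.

The two most frequent reciprocal classes, e b+ v+ and e+ b v, are the parental types, so the F1 was e b+ v+ / e+ b v.
The two rarest classes, e b+ v and e+ b v+, are the double crossovers. Comparing them with the parentals, only the v allele has switched, so v is the middle locus and the order is e – v – b.

v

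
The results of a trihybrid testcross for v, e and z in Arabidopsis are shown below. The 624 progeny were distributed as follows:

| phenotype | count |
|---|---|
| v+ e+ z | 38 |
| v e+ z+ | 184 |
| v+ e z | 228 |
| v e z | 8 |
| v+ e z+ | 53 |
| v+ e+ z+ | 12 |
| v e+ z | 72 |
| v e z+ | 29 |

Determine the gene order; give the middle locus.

The two most frequent reciprocal classes, v e+ z+ and v+ e z, are the parental types, so the F1 was v e+ z+ / v+ e z.
The two rarest classes, v+ e+ z+ and v e z, are the double crossovers. Comparing them with the parentals, only the v allele has switched, so v is the middle locus and the order is z – v – e.

v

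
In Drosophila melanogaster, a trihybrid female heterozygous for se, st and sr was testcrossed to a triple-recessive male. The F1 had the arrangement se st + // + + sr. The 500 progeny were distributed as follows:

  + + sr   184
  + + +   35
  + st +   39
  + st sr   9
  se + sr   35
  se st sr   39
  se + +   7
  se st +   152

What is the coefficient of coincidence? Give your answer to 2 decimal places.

The two rarest classes, se + + and + st sr, are the double crossovers. Comparing them with the parentals, only the st allele has switched, so st is the middle locus and the order is sr – st – se.
sr–st: (74 + 16)/500 = 0.1800; st–se: (74 + 16)/500 = 0.1800.
Expected DCO frequency = 0.1800 × 0.1800 ≈ 0.03240; observed = 16/500 ≈ 0.03200.
Coefficient of coincidence = 0.03200/0.03240 ≈ 0.99.

0.99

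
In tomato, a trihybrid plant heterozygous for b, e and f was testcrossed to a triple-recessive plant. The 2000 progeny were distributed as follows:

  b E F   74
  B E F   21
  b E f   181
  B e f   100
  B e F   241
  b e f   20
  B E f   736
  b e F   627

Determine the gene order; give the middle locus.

The two most frequent reciprocal classes, b e F and B E f, are the parental types, so the F1 was b e F / B E f.
The two rarest classes, b e f and B E F, are the double crossovers. Comparing them with the parentals, only the f allele has switched, so f is the middle locus and the order is e – f – b.

f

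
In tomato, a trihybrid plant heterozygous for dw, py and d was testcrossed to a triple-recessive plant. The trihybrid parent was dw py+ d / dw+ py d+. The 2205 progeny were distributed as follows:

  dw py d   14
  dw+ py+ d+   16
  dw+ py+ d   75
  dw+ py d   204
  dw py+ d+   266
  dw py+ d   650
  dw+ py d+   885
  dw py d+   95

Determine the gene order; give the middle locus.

The two rarest classes, dw py d and dw+ py+ d+, are the double crossovers. Comparing them with the parentals, only the py allele has switched, so py is the middle locus and the order is dw – py – d.

py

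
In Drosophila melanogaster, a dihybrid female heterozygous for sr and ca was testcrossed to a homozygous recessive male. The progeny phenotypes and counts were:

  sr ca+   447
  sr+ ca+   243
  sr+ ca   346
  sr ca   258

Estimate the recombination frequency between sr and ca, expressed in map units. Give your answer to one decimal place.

38.7 map units

The two most frequent classes, sr+ ca (346) and sr ca+ (447), are the parental types, so the F1 was sr+ ca / sr ca+.
The recombinant classes are sr+ ca+ and sr ca: 243 + 258 = 501.
Recombination frequency = 501/1294 = 0.3872 ≈ 38.7%, i.e. 38.7 map units.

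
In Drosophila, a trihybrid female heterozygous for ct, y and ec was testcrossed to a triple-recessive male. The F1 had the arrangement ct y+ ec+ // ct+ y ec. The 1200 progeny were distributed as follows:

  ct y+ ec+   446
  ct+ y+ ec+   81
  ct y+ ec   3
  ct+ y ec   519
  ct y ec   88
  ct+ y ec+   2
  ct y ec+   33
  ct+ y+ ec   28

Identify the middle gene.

ec

The two rarest classes, ct y+ ec and ct+ y ec+, are the double crossovers. Comparing them with the parentals, only the ec allele has switched, so ec is the middle locus and the order is ct – ec – y.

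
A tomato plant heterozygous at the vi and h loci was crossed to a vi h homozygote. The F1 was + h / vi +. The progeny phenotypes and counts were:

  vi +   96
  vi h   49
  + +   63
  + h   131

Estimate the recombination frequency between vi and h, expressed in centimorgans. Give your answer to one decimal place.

The recombinant classes are + + and vi h: 63 + 49 = 112.
Recombination frequency = 112/339 = 0.3304 ≈ 33.0%, i.e. 33.0 centimorgans.

33.0 centimorgans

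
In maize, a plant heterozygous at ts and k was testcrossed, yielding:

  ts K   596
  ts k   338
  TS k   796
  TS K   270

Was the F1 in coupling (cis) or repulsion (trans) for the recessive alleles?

The two most frequent classes are TS k (796) and ts K (596); these are the parental (non-recombinant) types.
So the F1 carried TS k on one chromosome and ts K on the other — the recessive alleles are on opposite chromosomes (trans / repulsion).

trans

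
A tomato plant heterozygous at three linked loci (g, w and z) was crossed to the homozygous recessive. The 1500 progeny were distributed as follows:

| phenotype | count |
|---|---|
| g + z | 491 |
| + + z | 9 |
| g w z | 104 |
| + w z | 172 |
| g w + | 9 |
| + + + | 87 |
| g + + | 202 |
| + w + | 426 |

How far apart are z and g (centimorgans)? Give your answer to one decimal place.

The two most frequent reciprocal classes, + w + and g + z, are the parental types, so the F1 was + w + / g + z.
The two rarest classes, g w + and + + z, are the double crossovers. Comparing them with the parentals, only the g allele has switched, so g is the middle locus and the order is z – g – w.
Crossovers in the z–g interval produce the single-crossover classes + w z and g + + (172 + 202 = 374) plus the double crossovers (18).
RF(z–g) = (374 + 18) / 1500 = 392/1500 = 0.2613 → 26.1 centimorgans.

26.1 centimorgans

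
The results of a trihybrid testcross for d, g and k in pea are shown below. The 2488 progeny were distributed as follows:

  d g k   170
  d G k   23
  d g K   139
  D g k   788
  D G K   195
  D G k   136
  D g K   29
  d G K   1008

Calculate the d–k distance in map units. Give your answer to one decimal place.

16.8 map units

The two most frequent reciprocal classes, d G K and D g k, are the parental types, so the F1 was d G K / D g k.
The two rarest classes, d G k and D g K, are the double crossovers. Comparing them with the parentals, only the k allele has switched, so k is the middle locus and the order is d – k – g.
Crossovers in the d–k interval produce the single-crossover classes D G K and d g k (195 + 170 = 365) plus the double crossovers (52).
RF(d–k) = (365 + 52) / 2488 = 417/2488 = 0.1676 → 16.8 map units.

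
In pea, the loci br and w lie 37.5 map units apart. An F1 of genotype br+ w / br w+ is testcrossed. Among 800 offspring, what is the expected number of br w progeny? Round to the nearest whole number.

A map distance of 37.5 map units corresponds to a recombination frequency of 0.375.
The F1 is br+ w / br w+, so br w is a recombinant gamete class with expected frequency r/2 = 0.375/2 = 0.1875.
Expected number = 0.1875 × 800 = 150.00 ≈ 150.

150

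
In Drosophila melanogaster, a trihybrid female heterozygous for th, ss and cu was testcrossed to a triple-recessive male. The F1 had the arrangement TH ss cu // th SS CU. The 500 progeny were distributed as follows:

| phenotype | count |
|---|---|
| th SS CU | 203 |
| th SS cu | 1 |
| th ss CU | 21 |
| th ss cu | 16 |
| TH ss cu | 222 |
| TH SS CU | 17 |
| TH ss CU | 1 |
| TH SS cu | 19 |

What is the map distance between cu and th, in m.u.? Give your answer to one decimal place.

The two rarest classes, TH ss CU and th SS cu, are the double crossovers. Comparing them with the parentals, only the cu allele has switched, so cu is the middle locus and the order is ss – cu – th.
Crossovers in the cu–th interval produce the single-crossover classes th ss cu and TH SS CU (16 + 17 = 33) plus the double crossovers (2).
RF(cu–th) = (33 + 2) / 500 = 35/500 = 0.0700 → 7.0 m.u.

7.0 m.u.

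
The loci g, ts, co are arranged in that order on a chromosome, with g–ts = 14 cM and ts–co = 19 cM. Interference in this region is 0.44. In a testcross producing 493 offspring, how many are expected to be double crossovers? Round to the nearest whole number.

7

Map distances give recombination frequencies of 0.140 and 0.190 for the two intervals.
With interference 0.44 (so coincidence = 0.56), expected double-crossover frequency = 0.140 × 0.190 × 0.56 = 0.01490.
Expected number = 0.01490 × 493 = 7.34 ≈ 7.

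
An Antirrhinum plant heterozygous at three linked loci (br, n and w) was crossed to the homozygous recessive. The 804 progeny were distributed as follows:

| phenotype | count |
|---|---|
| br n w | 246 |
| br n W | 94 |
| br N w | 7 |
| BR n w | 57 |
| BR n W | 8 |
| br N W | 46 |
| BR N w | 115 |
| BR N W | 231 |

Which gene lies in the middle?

n

The two most frequent reciprocal classes, br n w and BR N W, are the parental types, so the F1 was br n w / BR N W.
The two rarest classes, br N w and BR n W, are the double crossovers. Comparing them with the parentals, only the n allele has switched, so n is the middle locus and the order is br – n – w.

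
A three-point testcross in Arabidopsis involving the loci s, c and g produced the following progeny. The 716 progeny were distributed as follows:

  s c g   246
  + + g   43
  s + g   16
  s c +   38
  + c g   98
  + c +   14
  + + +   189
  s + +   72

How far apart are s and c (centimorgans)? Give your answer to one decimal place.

The two most frequent reciprocal classes, s c g and + + +, are the parental types, so the F1 was s c g / + + +.
The two rarest classes, s + g and + c +, are the double crossovers. Comparing them with the parentals, only the c allele has switched, so c is the middle locus and the order is s – c – g.
Crossovers in the s–c interval produce the single-crossover classes + c g and s + + (98 + 72 = 170) plus the double crossovers (30).
RF(s–c) = (170 + 30) / 716 = 200/716 = 0.2793 → 27.9 centimorgans.

27.9 centimorgans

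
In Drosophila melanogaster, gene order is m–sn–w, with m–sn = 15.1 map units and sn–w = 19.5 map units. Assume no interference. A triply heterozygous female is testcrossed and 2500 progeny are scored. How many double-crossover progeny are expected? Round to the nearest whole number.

Map distances give recombination frequencies of 0.151 and 0.195 for the two intervals.
With no interference, expected double-crossover frequency = 0.151 × 0.195 = 0.02944.
Expected number = 0.02944 × 2500 = 73.61 ≈ 74.

74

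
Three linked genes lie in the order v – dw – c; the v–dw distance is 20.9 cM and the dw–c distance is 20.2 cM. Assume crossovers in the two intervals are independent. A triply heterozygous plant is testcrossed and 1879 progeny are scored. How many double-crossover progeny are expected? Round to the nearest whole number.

79

Map distances give recombination frequencies of 0.209 and 0.202 for the two intervals.
With no interference, expected double-crossover frequency = 0.209 × 0.202 = 0.04222.
Expected number = 0.04222 × 1879 = 79.33 ≈ 79.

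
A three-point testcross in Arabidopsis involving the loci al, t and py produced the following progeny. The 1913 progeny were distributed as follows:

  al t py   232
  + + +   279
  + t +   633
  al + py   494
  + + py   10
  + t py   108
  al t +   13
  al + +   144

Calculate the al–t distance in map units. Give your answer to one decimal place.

The two most frequent reciprocal classes, + t + and al + py, are the parental types, so the F1 was + t + / al + py.
The two rarest classes, al t + and + + py, are the double crossovers. Comparing them with the parentals, only the al allele has switched, so al is the middle locus and the order is t – al – py.
Crossovers in the t–al interval produce the single-crossover classes + + + and al t py (279 + 232 = 511) plus the double crossovers (23).
RF(t–al) = (511 + 23) / 1913 = 534/1913 = 0.2791 → 27.9 map units.

27.9 map units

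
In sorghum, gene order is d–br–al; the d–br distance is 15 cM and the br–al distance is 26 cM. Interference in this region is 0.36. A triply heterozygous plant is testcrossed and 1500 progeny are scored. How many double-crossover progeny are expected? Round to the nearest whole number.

Map distances give recombination frequencies of 0.150 and 0.260 for the two intervals.
With interference 0.36 (so coincidence = 0.64), expected double-crossover frequency = 0.150 × 0.260 × 0.64 = 0.02496.
Expected number = 0.02496 × 1500 = 37.44 ≈ 37.

37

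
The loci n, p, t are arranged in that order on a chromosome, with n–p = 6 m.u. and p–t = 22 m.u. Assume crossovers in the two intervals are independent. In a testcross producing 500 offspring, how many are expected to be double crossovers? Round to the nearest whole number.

7

Map distances give recombination frequencies of 0.060 and 0.220 for the two intervals.
With no interference, expected double-crossover frequency = 0.060 × 0.220 = 0.01320.
Expected number = 0.01320 × 500 = 6.60 ≈ 7.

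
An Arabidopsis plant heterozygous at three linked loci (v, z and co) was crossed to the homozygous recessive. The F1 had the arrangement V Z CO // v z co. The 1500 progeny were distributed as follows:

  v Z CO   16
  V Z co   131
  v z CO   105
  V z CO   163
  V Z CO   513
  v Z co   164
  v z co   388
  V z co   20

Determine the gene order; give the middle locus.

The two rarest classes, v Z CO and V z co, are the double crossovers. Comparing them with the parentals, only the v allele has switched, so v is the middle locus and the order is z – v – co.

v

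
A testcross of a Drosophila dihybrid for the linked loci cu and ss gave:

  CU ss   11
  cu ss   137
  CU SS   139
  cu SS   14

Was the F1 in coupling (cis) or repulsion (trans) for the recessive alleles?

The two most frequent classes are CU SS (139) and cu ss (137); these are the parental (non-recombinant) types.
So the F1 carried CU SS on one chromosome and cu ss on the other — the recessive alleles are on the same chromosome (cis / coupling).

cis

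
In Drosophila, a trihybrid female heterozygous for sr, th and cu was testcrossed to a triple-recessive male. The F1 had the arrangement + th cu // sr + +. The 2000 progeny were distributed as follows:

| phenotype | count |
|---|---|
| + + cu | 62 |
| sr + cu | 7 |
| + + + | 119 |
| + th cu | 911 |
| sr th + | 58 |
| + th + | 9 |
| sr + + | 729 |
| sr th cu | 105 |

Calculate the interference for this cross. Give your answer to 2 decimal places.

0.02

The two rarest classes, + th + and sr + cu, are the double crossovers. Comparing them with the parentals, only the cu allele has switched, so cu is the middle locus and the order is th – cu – sr.
th–cu: (120 + 16)/2000 = 0.0680; cu–sr: (224 + 16)/2000 = 0.1200.
Expected DCO frequency = 0.0680 × 0.1200 ≈ 0.00816; observed = 16/2000 ≈ 0.00800.
Coefficient of coincidence = 0.00800/0.00816 ≈ 0.98; interference = 1 − 0.98 = 0.02.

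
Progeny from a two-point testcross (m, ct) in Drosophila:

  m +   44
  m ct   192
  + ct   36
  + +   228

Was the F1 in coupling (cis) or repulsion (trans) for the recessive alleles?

The two most frequent classes are + + (228) and m ct (192); these are the parental (non-recombinant) types.
So the F1 carried + + on one chromosome and m ct on the other — the recessive alleles are on the same chromosome (cis / coupling).

cis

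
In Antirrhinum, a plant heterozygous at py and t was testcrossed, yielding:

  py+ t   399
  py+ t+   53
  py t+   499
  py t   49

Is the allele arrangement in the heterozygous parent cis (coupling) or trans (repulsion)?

The two most frequent classes are py+ t (399) and py t+ (499); these are the parental (non-recombinant) types.
So the F1 carried py+ t on one chromosome and py t+ on the other — the recessive alleles are on opposite chromosomes (trans / repulsion).

trans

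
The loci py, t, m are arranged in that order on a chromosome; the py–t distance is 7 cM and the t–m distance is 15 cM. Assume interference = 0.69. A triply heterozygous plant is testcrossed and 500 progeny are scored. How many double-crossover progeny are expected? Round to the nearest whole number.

2

Map distances give recombination frequencies of 0.070 and 0.150 for the two intervals.
With interference 0.69 (so coincidence = 0.31), expected double-crossover frequency = 0.070 × 0.150 × 0.31 = 0.00326.
Expected number = 0.00326 × 500 = 1.63 ≈ 2.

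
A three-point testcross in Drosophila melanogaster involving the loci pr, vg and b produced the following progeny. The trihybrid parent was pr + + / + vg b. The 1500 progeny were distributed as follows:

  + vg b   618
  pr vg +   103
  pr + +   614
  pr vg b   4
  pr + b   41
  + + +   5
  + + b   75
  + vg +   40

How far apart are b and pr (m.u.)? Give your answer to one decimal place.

6.0 m.u.

The two rarest classes, + + + and pr vg b, are the double crossovers. Comparing them with the parentals, only the pr allele has switched, so pr is the middle locus and the order is vg – pr – b.
Crossovers in the pr–b interval produce the single-crossover classes pr + b and + vg + (41 + 40 = 81) plus the double crossovers (9).
RF(pr–b) = (81 + 9) / 1500 = 90/1500 = 0.0600 → 6.0 m.u.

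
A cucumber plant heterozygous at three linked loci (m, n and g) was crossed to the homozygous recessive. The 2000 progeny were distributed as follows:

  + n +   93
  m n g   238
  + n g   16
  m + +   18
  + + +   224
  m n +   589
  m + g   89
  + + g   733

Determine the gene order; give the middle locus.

The two most frequent reciprocal classes, m n + and + + g, are the parental types, so the F1 was m n + / + + g.
The two rarest classes, m + + and + n g, are the double crossovers. Comparing them with the parentals, only the n allele has switched, so n is the middle locus and the order is m – n – g.

n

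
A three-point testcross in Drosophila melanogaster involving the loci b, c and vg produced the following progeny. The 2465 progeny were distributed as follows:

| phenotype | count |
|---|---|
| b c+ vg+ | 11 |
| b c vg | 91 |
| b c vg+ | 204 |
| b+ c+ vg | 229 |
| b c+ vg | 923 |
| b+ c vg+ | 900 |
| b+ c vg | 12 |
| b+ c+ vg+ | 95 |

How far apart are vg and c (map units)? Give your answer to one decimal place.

8.5 map units

The two most frequent reciprocal classes, b c+ vg and b+ c vg+, are the parental types, so the F1 was b c+ vg / b+ c vg+.
The two rarest classes, b c+ vg+ and b+ c vg, are the double crossovers. Comparing them with the parentals, only the vg allele has switched, so vg is the middle locus and the order is c – vg – b.
Crossovers in the c–vg interval produce the single-crossover classes b c vg and b+ c+ vg+ (91 + 95 = 186) plus the double crossovers (23).
RF(c–vg) = (186 + 23) / 2465 = 209/2465 = 0.0848 → 8.5 map units.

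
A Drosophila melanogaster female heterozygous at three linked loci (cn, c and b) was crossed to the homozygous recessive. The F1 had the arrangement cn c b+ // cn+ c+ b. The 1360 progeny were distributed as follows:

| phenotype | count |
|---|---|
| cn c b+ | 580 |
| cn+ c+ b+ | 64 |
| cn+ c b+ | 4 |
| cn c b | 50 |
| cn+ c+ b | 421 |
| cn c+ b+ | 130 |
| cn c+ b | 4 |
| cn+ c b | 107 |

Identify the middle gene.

cn

The two rarest classes, cn+ c b+ and cn c+ b, are the double crossovers. Comparing them with the parentals, only the cn allele has switched, so cn is the middle locus and the order is c – cn – b.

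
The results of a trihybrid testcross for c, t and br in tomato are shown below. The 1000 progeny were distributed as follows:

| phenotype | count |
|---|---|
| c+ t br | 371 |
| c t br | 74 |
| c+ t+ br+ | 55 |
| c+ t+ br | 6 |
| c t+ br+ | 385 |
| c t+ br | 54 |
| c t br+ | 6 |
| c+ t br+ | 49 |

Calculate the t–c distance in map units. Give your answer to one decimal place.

14.1 map units

The two most frequent reciprocal classes, c+ t br and c t+ br+, are the parental types, so the F1 was c+ t br / c t+ br+.
The two rarest classes, c+ t+ br and c t br+, are the double crossovers. Comparing them with the parentals, only the t allele has switched, so t is the middle locus and the order is c – t – br.
Crossovers in the c–t interval produce the single-crossover classes c t br and c+ t+ br+ (74 + 55 = 129) plus the double crossovers (12).
RF(c–t) = (129 + 12) / 1000 = 141/1000 = 0.1410 → 14.1 map units.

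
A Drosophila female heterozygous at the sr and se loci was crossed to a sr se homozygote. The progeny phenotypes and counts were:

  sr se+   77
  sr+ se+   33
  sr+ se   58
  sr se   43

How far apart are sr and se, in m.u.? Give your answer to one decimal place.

36.0 m.u.

The two most frequent classes, sr+ se (58) and sr se+ (77), are the parental types, so the F1 was sr+ se / sr se+.
The recombinant classes are sr+ se+ and sr se: 33 + 43 = 76.
Recombination frequency = 76/211 = 0.3602 ≈ 36.0%, i.e. 36.0 m.u.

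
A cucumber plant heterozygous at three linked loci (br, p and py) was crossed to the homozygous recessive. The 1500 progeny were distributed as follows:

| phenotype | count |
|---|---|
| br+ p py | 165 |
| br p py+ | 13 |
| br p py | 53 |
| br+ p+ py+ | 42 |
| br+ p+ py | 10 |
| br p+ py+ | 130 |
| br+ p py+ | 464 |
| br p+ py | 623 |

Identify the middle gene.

br

The two most frequent reciprocal classes, br p+ py and br+ p py+, are the parental types, so the F1 was br p+ py / br+ p py+.
The two rarest classes, br+ p+ py and br p py+, are the double crossovers. Comparing them with the parentals, only the br allele has switched, so br is the middle locus and the order is p – br – py.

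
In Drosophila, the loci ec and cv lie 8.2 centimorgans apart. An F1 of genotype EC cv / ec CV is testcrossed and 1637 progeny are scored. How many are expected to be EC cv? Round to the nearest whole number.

A map distance of 8.2 centimorgans corresponds to a recombination frequency of 0.082.
The F1 is EC cv / ec CV, so EC cv is a parental gamete class with expected frequency (1 − r)/2 = 0.918/2 = 0.4590.
Expected number = 0.4590 × 1637 = 751.38 ≈ 751.

751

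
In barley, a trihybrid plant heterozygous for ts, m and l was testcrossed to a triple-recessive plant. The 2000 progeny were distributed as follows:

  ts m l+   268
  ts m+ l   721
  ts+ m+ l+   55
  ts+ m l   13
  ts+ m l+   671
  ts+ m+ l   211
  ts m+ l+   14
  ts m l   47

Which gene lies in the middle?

The two most frequent reciprocal classes, ts+ m l+ and ts m+ l, are the parental types, so the F1 was ts+ m l+ / ts m+ l.
The two rarest classes, ts+ m l and ts m+ l+, are the double crossovers. Comparing them with the parentals, only the l allele has switched, so l is the middle locus and the order is m – l – ts.

l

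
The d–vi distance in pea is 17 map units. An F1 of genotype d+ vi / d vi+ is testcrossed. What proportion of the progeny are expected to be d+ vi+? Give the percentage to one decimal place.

A map distance of 17 map units corresponds to a recombination frequency of 0.170.
The F1 is d+ vi / d vi+, so d+ vi+ is a recombinant gamete class with expected frequency r/2 = 0.170/2 = 0.0850.
That is 0.0850 = 8.5% of the progeny.

8.5%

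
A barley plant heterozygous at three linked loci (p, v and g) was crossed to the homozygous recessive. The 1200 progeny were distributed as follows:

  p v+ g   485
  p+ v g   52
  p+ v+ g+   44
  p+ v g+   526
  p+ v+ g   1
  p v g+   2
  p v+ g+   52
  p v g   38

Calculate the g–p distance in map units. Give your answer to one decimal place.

8.9 map units

The two most frequent reciprocal classes, p+ v g+ and p v+ g, are the parental types, so the F1 was p+ v g+ / p v+ g.
The two rarest classes, p v g+ and p+ v+ g, are the double crossovers. Comparing them with the parentals, only the p allele has switched, so p is the middle locus and the order is v – p – g.
Crossovers in the p–g interval produce the single-crossover classes p+ v g and p v+ g+ (52 + 52 = 104) plus the double crossovers (3).
RF(p–g) = (104 + 3) / 1200 = 107/1200 = 0.0892 → 8.9 map units.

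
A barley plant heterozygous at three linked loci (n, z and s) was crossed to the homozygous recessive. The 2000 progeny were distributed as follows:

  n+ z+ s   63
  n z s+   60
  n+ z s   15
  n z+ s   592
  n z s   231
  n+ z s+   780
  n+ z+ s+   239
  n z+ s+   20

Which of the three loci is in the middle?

s

The two most frequent reciprocal classes, n z+ s and n+ z s+, are the parental types, so the F1 was n z+ s / n+ z s+.
The two rarest classes, n z+ s+ and n+ z s, are the double crossovers. Comparing them with the parentals, only the s allele has switched, so s is the middle locus and the order is z – s – n.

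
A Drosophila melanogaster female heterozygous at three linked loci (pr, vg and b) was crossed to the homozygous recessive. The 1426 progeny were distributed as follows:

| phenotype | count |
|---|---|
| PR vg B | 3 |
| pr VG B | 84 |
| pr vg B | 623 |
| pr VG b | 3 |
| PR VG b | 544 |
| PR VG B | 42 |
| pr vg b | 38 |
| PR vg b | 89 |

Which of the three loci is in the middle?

pr

The two most frequent reciprocal classes, PR VG b and pr vg B, are the parental types, so the F1 was PR VG b / pr vg B.
The two rarest classes, pr VG b and PR vg B, are the double crossovers. Comparing them with the parentals, only the pr allele has switched, so pr is the middle locus and the order is vg – pr – b.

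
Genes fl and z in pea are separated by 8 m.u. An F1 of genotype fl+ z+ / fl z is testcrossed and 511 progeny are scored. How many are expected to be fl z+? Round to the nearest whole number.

A map distance of 8 m.u. corresponds to a recombination frequency of 0.080.
The F1 is fl+ z+ / fl z, so fl z+ is a recombinant gamete class with expected frequency r/2 = 0.080/2 = 0.0400.
Expected number = 0.0400 × 511 = 20.44 ≈ 20.

20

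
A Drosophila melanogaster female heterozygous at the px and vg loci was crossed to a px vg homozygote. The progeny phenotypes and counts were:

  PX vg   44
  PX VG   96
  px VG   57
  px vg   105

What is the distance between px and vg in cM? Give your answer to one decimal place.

The two most frequent classes, PX VG (96) and px vg (105), are the parental types, so the F1 was PX VG / px vg.
The recombinant classes are PX vg and px VG: 44 + 57 = 101.
Recombination frequency = 101/302 = 0.3344 ≈ 33.4%, i.e. 33.4 cM.

33.4 cM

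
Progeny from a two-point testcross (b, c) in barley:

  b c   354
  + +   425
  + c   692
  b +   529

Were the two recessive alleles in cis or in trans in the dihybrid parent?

trans

The two most frequent classes are + c (692) and b + (529); these are the parental (non-recombinant) types.
So the F1 carried + c on one chromosome and b + on the other — the recessive alleles are on opposite chromosomes (trans / repulsion).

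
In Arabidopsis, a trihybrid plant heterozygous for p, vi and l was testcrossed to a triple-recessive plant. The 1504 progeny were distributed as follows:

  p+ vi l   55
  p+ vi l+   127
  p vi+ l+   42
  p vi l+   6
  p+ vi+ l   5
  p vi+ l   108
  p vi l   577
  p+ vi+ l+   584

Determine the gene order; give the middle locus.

The two most frequent reciprocal classes, p vi l and p+ vi+ l+, are the parental types, so the F1 was p vi l / p+ vi+ l+.
The two rarest classes, p vi l+ and p+ vi+ l, are the double crossovers. Comparing them with the parentals, only the l allele has switched, so l is the middle locus and the order is p – l – vi.

l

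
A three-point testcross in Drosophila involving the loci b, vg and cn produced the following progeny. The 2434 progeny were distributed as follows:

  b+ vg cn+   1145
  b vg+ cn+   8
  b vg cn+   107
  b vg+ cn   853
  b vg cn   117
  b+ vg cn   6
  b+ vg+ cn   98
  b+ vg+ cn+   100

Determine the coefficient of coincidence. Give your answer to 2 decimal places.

The two most frequent reciprocal classes, b vg+ cn and b+ vg cn+, are the parental types, so the F1 was b vg+ cn / b+ vg cn+.
The two rarest classes, b vg+ cn+ and b+ vg cn, are the double crossovers. Comparing them with the parentals, only the cn allele has switched, so cn is the middle locus and the order is b – cn – vg.
b–cn: (205 + 14)/2434 = 0.0900; cn–vg: (217 + 14)/2434 = 0.0949.
Expected DCO frequency = 0.0900 × 0.0949 ≈ 0.00854; observed = 14/2434 ≈ 0.00575.
Coefficient of coincidence = 0.00575/0.00854 ≈ 0.67.

0.67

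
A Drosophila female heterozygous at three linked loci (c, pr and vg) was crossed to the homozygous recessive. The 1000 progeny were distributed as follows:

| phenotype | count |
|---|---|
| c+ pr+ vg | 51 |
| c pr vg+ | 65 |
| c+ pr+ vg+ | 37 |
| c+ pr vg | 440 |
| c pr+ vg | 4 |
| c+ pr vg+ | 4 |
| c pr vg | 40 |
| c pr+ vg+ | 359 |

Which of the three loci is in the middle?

vg

The two most frequent reciprocal classes, c+ pr vg and c pr+ vg+, are the parental types, so the F1 was c+ pr vg / c pr+ vg+.
The two rarest classes, c+ pr vg+ and c pr+ vg, are the double crossovers. Comparing them with the parentals, only the vg allele has switched, so vg is the middle locus and the order is c – vg – pr.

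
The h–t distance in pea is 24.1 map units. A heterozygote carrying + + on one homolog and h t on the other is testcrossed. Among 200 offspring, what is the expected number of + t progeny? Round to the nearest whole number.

24

A map distance of 24.1 map units corresponds to a recombination frequency of 0.241.
The F1 is + + / h t, so + t is a recombinant gamete class with expected frequency r/2 = 0.241/2 = 0.1205.
Expected number = 0.1205 × 200 = 24.10 ≈ 24.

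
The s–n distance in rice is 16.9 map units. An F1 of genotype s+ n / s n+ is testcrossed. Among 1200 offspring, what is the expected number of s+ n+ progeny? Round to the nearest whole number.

101

A map distance of 16.9 map units corresponds to a recombination frequency of 0.169.
The F1 is s+ n / s n+, so s+ n+ is a recombinant gamete class with expected frequency r/2 = 0.169/2 = 0.0845.
Expected number = 0.0845 × 1200 = 101.40 ≈ 101.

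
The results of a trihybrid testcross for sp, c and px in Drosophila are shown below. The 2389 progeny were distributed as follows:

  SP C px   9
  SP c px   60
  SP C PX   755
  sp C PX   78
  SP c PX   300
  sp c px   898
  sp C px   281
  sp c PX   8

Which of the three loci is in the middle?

px

The two most frequent reciprocal classes, SP C PX and sp c px, are the parental types, so the F1 was SP C PX / sp c px.
The two rarest classes, SP C px and sp c PX, are the double crossovers. Comparing them with the parentals, only the px allele has switched, so px is the middle locus and the order is sp – px – c.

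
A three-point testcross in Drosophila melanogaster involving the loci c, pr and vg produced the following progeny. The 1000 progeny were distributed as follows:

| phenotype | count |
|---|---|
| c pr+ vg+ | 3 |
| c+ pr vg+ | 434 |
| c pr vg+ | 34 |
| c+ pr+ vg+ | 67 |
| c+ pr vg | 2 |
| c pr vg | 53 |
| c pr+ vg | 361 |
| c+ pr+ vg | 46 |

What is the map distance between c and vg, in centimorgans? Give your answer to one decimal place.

8.5 centimorgans

The two most frequent reciprocal classes, c+ pr vg+ and c pr+ vg, are the parental types, so the F1 was c+ pr vg+ / c pr+ vg.
The two rarest classes, c+ pr vg and c pr+ vg+, are the double crossovers. Comparing them with the parentals, only the vg allele has switched, so vg is the middle locus and the order is pr – vg – c.
Crossovers in the vg–c interval produce the single-crossover classes c pr vg+ and c+ pr+ vg (34 + 46 = 80) plus the double crossovers (5).
RF(vg–c) = (80 + 5) / 1000 = 85/1000 = 0.0850 → 8.5 centimorgans.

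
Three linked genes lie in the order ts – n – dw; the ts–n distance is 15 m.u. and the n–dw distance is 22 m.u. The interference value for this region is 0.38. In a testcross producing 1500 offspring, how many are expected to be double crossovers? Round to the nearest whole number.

Map distances give recombination frequencies of 0.150 and 0.220 for the two intervals.
With interference 0.38 (so coincidence = 0.62), expected double-crossover frequency = 0.150 × 0.220 × 0.62 = 0.02046.
Expected number = 0.02046 × 1500 = 30.69 ≈ 31.

31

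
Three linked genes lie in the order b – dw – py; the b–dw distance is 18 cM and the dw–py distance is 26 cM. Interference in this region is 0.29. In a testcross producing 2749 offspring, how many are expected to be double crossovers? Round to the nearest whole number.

Map distances give recombination frequencies of 0.180 and 0.260 for the two intervals.
With interference 0.29 (so coincidence = 0.71), expected double-crossover frequency = 0.180 × 0.260 × 0.71 = 0.03323.
Expected number = 0.03323 × 2749 = 91.34 ≈ 91.

91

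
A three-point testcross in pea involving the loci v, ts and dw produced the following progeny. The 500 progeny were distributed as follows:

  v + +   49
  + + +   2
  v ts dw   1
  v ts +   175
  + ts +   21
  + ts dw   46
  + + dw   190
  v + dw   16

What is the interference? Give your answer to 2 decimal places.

0.62

The two most frequent reciprocal classes, + + dw and v ts +, are the parental types, so the F1 was + + dw / v ts +.
The two rarest classes, + + + and v ts dw, are the double crossovers. Comparing them with the parentals, only the dw allele has switched, so dw is the middle locus and the order is ts – dw – v.
ts–dw: (95 + 3)/500 = 0.1960; dw–v: (37 + 3)/500 = 0.0800.
Expected DCO frequency = 0.1960 × 0.0800 ≈ 0.01568; observed = 3/500 ≈ 0.00600.
Coefficient of coincidence = 0.00600/0.01568 ≈ 0.38; interference = 1 − 0.38 = 0.62.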